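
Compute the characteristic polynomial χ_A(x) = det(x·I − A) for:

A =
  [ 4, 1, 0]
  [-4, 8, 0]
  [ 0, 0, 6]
x^3 - 18*x^2 + 108*x - 216

Expanding det(x·I − A) (e.g. by cofactor expansion or by noting that A is similar to its Jordan form J, which has the same characteristic polynomial as A) gives
  χ_A(x) = x^3 - 18*x^2 + 108*x - 216
which factors as (x - 6)^3. The eigenvalues (with algebraic multiplicities) are λ = 6 with multiplicity 3.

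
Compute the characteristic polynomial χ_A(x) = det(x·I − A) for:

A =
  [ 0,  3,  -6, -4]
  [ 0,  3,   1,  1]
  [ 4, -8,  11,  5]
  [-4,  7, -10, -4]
x^4 - 10*x^3 + 36*x^2 - 56*x + 32

Expanding det(x·I − A) (e.g. by cofactor expansion or by noting that A is similar to its Jordan form J, which has the same characteristic polynomial as A) gives
  χ_A(x) = x^4 - 10*x^3 + 36*x^2 - 56*x + 32
which factors as (x - 4)*(x - 2)^3. The eigenvalues (with algebraic multiplicities) are λ = 2 with multiplicity 3, λ = 4 with multiplicity 1.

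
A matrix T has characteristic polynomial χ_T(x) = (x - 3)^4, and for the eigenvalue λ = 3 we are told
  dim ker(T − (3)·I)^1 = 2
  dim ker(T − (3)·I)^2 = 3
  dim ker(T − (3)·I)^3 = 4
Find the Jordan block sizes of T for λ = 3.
Block sizes for λ = 3: [3, 1]

From the dimensions of kernels of powers, the number of Jordan blocks of size at least j is d_j − d_{j−1} where d_j = dim ker(N^j) (with d_0 = 0). Computing the differences gives [2, 1, 1].
The number of blocks of size exactly k is (#blocks of size ≥ k) − (#blocks of size ≥ k + 1), so the partition is: 1 block(s) of size 1, 1 block(s) of size 3.
In nonincreasing order the block sizes are [3, 1].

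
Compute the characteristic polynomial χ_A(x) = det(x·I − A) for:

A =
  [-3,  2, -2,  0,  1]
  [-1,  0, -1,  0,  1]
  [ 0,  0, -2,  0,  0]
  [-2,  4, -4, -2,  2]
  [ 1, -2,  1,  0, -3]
x^5 + 10*x^4 + 40*x^3 + 80*x^2 + 80*x + 32

Expanding det(x·I − A) (e.g. by cofactor expansion or by noting that A is similar to its Jordan form J, which has the same characteristic polynomial as A) gives
  χ_A(x) = x^5 + 10*x^4 + 40*x^3 + 80*x^2 + 80*x + 32
which factors as (x + 2)^5. The eigenvalues (with algebraic multiplicities) are λ = -2 with multiplicity 5.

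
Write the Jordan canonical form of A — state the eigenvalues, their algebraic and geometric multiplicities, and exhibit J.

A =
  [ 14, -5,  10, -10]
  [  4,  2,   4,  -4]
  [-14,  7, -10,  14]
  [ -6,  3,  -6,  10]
J_2(4) ⊕ J_1(4) ⊕ J_1(4)

The characteristic polynomial is
  det(x·I − A) = x^4 - 16*x^3 + 96*x^2 - 256*x + 256 = (x - 4)^4

Eigenvalues and multiplicities (the geometric multiplicity of λ is n − rank(A − λI), which equals the number of Jordan blocks for λ):
  λ = 4: algebraic multiplicity = 4, geometric multiplicity = 3

Determining the block sizes for each eigenvalue:
  λ = 4: 3 blocks summing to 4 forces exactly one block of size 2 and the rest size 1 → block sizes [2, 1, 1]

Assembling the blocks gives a Jordan form
J =
  [4, 1, 0, 0]
  [0, 4, 0, 0]
  [0, 0, 4, 0]
  [0, 0, 0, 4]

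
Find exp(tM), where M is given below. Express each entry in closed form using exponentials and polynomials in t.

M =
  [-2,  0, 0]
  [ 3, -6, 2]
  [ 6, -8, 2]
e^{tM} =
  [exp(-2*t), 0, 0]
  [3*t*exp(-2*t), -4*t*exp(-2*t) + exp(-2*t), 2*t*exp(-2*t)]
  [6*t*exp(-2*t), -8*t*exp(-2*t), 4*t*exp(-2*t) + exp(-2*t)]

Strategy: write M = P · J · P⁻¹ where J is a Jordan canonical form, so e^{tM} = P · e^{tJ} · P⁻¹, and e^{tJ} can be computed block-by-block.

M has Jordan form
J =
  [-2,  1,  0]
  [ 0, -2,  0]
  [ 0,  0, -2]
(up to reordering of blocks).

Per-block formulas:
  For a 2×2 Jordan block J_2(-2): exp(t · J_2(-2)) = e^(-2t)·(I + t·N), where N is the 2×2 nilpotent shift.
  For a 1×1 block at λ = -2: exp(t · [-2]) = [e^(-2t)].

After assembling e^{tJ} and conjugating by P, we get:

e^{tM} =
  [exp(-2*t), 0, 0]
  [3*t*exp(-2*t), -4*t*exp(-2*t) + exp(-2*t), 2*t*exp(-2*t)]
  [6*t*exp(-2*t), -8*t*exp(-2*t), 4*t*exp(-2*t) + exp(-2*t)]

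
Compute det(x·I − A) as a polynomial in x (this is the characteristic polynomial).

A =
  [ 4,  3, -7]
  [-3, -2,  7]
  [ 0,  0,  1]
x^3 - 3*x^2 + 3*x - 1

Expanding det(x·I − A) (e.g. by cofactor expansion or by noting that A is similar to its Jordan form J, which has the same characteristic polynomial as A) gives
  χ_A(x) = x^3 - 3*x^2 + 3*x - 1
which factors as (x - 1)^3. The eigenvalues (with algebraic multiplicities) are λ = 1 with multiplicity 3.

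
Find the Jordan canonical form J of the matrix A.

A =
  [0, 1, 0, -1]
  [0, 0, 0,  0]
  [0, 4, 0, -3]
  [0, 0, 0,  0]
J_2(0) ⊕ J_2(0)

The characteristic polynomial is
  det(x·I − A) = x^4

Eigenvalues and multiplicities (the geometric multiplicity of λ is n − rank(A − λI), which equals the number of Jordan blocks for λ):
  λ = 0: algebraic multiplicity = 4, geometric multiplicity = 2

Determining the block sizes for each eigenvalue:
  λ = 0: with am = 4 and gm = 2, the partition is not yet determined (e.g. several partitions of 4 into 2 parts exist). Let N = A − (0)·I. Computing rank(N^1) = 2, rank(N^2) = 0; the number of blocks of size ≥ j is rank(N^{j−1}) − rank(N^j), giving [2, 2]. So we have 2 block(s) of size 2 → block sizes [2, 2]

Assembling the blocks gives a Jordan form
J =
  [0, 1, 0, 0]
  [0, 0, 0, 0]
  [0, 0, 0, 1]
  [0, 0, 0, 0]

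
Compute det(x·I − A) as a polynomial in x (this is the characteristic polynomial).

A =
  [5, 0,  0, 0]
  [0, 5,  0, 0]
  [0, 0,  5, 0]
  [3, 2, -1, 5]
x^4 - 20*x^3 + 150*x^2 - 500*x + 625

Expanding det(x·I − A) (e.g. by cofactor expansion or by noting that A is similar to its Jordan form J, which has the same characteristic polynomial as A) gives
  χ_A(x) = x^4 - 20*x^3 + 150*x^2 - 500*x + 625
which factors as (x - 5)^4. The eigenvalues (with algebraic multiplicities) are λ = 5 with multiplicity 4.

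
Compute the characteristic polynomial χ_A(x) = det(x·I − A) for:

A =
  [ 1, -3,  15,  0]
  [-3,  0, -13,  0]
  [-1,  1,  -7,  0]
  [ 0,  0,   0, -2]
x^4 + 8*x^3 + 24*x^2 + 32*x + 16

Expanding det(x·I − A) (e.g. by cofactor expansion or by noting that A is similar to its Jordan form J, which has the same characteristic polynomial as A) gives
  χ_A(x) = x^4 + 8*x^3 + 24*x^2 + 32*x + 16
which factors as (x + 2)^4. The eigenvalues (with algebraic multiplicities) are λ = -2 with multiplicity 4.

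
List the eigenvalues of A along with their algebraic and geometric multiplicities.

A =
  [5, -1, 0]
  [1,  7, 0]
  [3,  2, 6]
λ = 6: alg = 3, geom = 1

Step 1 — factor the characteristic polynomial to read off the algebraic multiplicities:
  χ_A(x) = (x - 6)^3

Step 2 — compute geometric multiplicities via the rank-nullity identity g(λ) = n − rank(A − λI):
  rank(A − (6)·I) = 2, so dim ker(A − (6)·I) = n − 2 = 1

Summary:
  λ = 6: algebraic multiplicity = 3, geometric multiplicity = 1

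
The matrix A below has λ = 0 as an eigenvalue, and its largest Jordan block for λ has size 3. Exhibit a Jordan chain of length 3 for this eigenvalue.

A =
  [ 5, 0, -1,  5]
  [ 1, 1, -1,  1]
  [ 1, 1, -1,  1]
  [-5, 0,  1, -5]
A Jordan chain for λ = 0 of length 3:
v_1 = (-1, 0, 0, 1)ᵀ
v_2 = (5, 1, 1, -5)ᵀ
v_3 = (1, 0, 0, 0)ᵀ

Let N = A − (0)·I. We want v_3 with N^3 v_3 = 0 but N^2 v_3 ≠ 0; then v_{j-1} := N · v_j for j = 3, …, 2.

Pick v_3 = (1, 0, 0, 0)ᵀ.
Then v_2 = N · v_3 = (5, 1, 1, -5)ᵀ.
Then v_1 = N · v_2 = (-1, 0, 0, 1)ᵀ.

Sanity check: (A − (0)·I) v_1 = (0, 0, 0, 0)ᵀ = 0. ✓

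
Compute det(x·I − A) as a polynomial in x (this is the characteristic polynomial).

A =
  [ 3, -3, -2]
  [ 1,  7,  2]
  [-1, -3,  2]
x^3 - 12*x^2 + 48*x - 64

Expanding det(x·I − A) (e.g. by cofactor expansion or by noting that A is similar to its Jordan form J, which has the same characteristic polynomial as A) gives
  χ_A(x) = x^3 - 12*x^2 + 48*x - 64
which factors as (x - 4)^3. The eigenvalues (with algebraic multiplicities) are λ = 4 with multiplicity 3.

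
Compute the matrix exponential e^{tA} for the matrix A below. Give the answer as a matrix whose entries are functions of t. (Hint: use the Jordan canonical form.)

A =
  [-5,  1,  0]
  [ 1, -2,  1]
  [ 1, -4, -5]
e^{tA} =
  [t^2*exp(-4*t) - t*exp(-4*t) + exp(-4*t), t^2*exp(-4*t)/2 + t*exp(-4*t), t^2*exp(-4*t)/2]
  [t^2*exp(-4*t) + t*exp(-4*t), t^2*exp(-4*t)/2 + 2*t*exp(-4*t) + exp(-4*t), t^2*exp(-4*t)/2 + t*exp(-4*t)]
  [-3*t^2*exp(-4*t) + t*exp(-4*t), -3*t^2*exp(-4*t)/2 - 4*t*exp(-4*t), -3*t^2*exp(-4*t)/2 - t*exp(-4*t) + exp(-4*t)]

Strategy: write A = P · J · P⁻¹ where J is a Jordan canonical form, so e^{tA} = P · e^{tJ} · P⁻¹, and e^{tJ} can be computed block-by-block.

A has Jordan form
J =
  [-4,  1,  0]
  [ 0, -4,  1]
  [ 0,  0, -4]
(up to reordering of blocks).

Per-block formulas:
  For a 3×3 Jordan block J_3(-4): exp(t · J_3(-4)) = e^(-4t)·(I + t·N + (t^2/2)·N^2), where N is the 3×3 nilpotent shift.

After assembling e^{tJ} and conjugating by P, we get:

e^{tA} =
  [t^2*exp(-4*t) - t*exp(-4*t) + exp(-4*t), t^2*exp(-4*t)/2 + t*exp(-4*t), t^2*exp(-4*t)/2]
  [t^2*exp(-4*t) + t*exp(-4*t), t^2*exp(-4*t)/2 + 2*t*exp(-4*t) + exp(-4*t), t^2*exp(-4*t)/2 + t*exp(-4*t)]
  [-3*t^2*exp(-4*t) + t*exp(-4*t), -3*t^2*exp(-4*t)/2 - 4*t*exp(-4*t), -3*t^2*exp(-4*t)/2 - t*exp(-4*t) + exp(-4*t)]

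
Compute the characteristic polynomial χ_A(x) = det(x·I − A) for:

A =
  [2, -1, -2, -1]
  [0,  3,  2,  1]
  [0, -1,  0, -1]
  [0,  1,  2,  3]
x^4 - 8*x^3 + 24*x^2 - 32*x + 16

Expanding det(x·I − A) (e.g. by cofactor expansion or by noting that A is similar to its Jordan form J, which has the same characteristic polynomial as A) gives
  χ_A(x) = x^4 - 8*x^3 + 24*x^2 - 32*x + 16
which factors as (x - 2)^4. The eigenvalues (with algebraic multiplicities) are λ = 2 with multiplicity 4.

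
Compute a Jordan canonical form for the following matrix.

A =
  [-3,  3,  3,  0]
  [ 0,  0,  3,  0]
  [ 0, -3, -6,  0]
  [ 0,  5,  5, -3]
J_2(-3) ⊕ J_1(-3) ⊕ J_1(-3)

The characteristic polynomial is
  det(x·I − A) = x^4 + 12*x^3 + 54*x^2 + 108*x + 81 = (x + 3)^4

Eigenvalues and multiplicities (the geometric multiplicity of λ is n − rank(A − λI), which equals the number of Jordan blocks for λ):
  λ = -3: algebraic multiplicity = 4, geometric multiplicity = 3

Determining the block sizes for each eigenvalue:
  λ = -3: 3 blocks summing to 4 forces exactly one block of size 2 and the rest size 1 → block sizes [2, 1, 1]

Assembling the blocks gives a Jordan form
J =
  [-3,  1,  0,  0]
  [ 0, -3,  0,  0]
  [ 0,  0, -3,  0]
  [ 0,  0,  0, -3]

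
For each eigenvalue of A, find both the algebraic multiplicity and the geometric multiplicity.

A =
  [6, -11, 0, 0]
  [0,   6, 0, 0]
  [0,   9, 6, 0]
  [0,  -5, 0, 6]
λ = 6: alg = 4, geom = 3

Step 1 — factor the characteristic polynomial to read off the algebraic multiplicities:
  χ_A(x) = (x - 6)^4

Step 2 — compute geometric multiplicities via the rank-nullity identity g(λ) = n − rank(A − λI):
  rank(A − (6)·I) = 1, so dim ker(A − (6)·I) = n − 1 = 3

Summary:
  λ = 6: algebraic multiplicity = 4, geometric multiplicity = 3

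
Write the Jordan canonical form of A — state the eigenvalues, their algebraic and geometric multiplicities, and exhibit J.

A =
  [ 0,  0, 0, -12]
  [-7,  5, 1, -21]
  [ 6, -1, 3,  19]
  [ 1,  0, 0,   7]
J_1(3) ⊕ J_3(4)

The characteristic polynomial is
  det(x·I − A) = x^4 - 15*x^3 + 84*x^2 - 208*x + 192 = (x - 4)^3*(x - 3)

Eigenvalues and multiplicities (the geometric multiplicity of λ is n − rank(A − λI), which equals the number of Jordan blocks for λ):
  λ = 3: algebraic multiplicity = 1, geometric multiplicity = 1
  λ = 4: algebraic multiplicity = 3, geometric multiplicity = 1

Determining the block sizes for each eigenvalue:
  λ = 3: one block (gm = 1), so the single block has size am = 1 → block sizes [1]
  λ = 4: one block (gm = 1), so the single block has size am = 3 → block sizes [3]

Assembling the blocks gives a Jordan form
J =
  [3, 0, 0, 0]
  [0, 4, 1, 0]
  [0, 0, 4, 1]
  [0, 0, 0, 4]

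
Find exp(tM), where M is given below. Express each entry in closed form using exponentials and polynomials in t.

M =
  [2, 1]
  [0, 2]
e^{tM} =
  [exp(2*t), t*exp(2*t)]
  [0, exp(2*t)]

Strategy: write M = P · J · P⁻¹ where J is a Jordan canonical form, so e^{tM} = P · e^{tJ} · P⁻¹, and e^{tJ} can be computed block-by-block.

M has Jordan form
J =
  [2, 1]
  [0, 2]
(up to reordering of blocks).

Per-block formulas:
  For a 2×2 Jordan block J_2(2): exp(t · J_2(2)) = e^(2t)·(I + t·N), where N is the 2×2 nilpotent shift.

After assembling e^{tJ} and conjugating by P, we get:

e^{tM} =
  [exp(2*t), t*exp(2*t)]
  [0, exp(2*t)]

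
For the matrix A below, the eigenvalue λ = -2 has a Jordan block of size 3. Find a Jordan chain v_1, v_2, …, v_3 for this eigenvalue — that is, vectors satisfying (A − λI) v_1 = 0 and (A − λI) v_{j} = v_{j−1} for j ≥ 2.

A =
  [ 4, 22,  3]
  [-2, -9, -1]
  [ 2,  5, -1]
A Jordan chain for λ = -2 of length 3:
v_1 = (-2, 0, 4)ᵀ
v_2 = (6, -2, 2)ᵀ
v_3 = (1, 0, 0)ᵀ

Let N = A − (-2)·I. We want v_3 with N^3 v_3 = 0 but N^2 v_3 ≠ 0; then v_{j-1} := N · v_j for j = 3, …, 2.

Pick v_3 = (1, 0, 0)ᵀ.
Then v_2 = N · v_3 = (6, -2, 2)ᵀ.
Then v_1 = N · v_2 = (-2, 0, 4)ᵀ.

Sanity check: (A − (-2)·I) v_1 = (0, 0, 0)ᵀ = 0. ✓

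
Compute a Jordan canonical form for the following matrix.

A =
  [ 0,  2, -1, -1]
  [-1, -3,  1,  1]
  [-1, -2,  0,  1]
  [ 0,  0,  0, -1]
J_2(-1) ⊕ J_1(-1) ⊕ J_1(-1)

The characteristic polynomial is
  det(x·I − A) = x^4 + 4*x^3 + 6*x^2 + 4*x + 1 = (x + 1)^4

Eigenvalues and multiplicities (the geometric multiplicity of λ is n − rank(A − λI), which equals the number of Jordan blocks for λ):
  λ = -1: algebraic multiplicity = 4, geometric multiplicity = 3

Determining the block sizes for each eigenvalue:
  λ = -1: 3 blocks summing to 4 forces exactly one block of size 2 and the rest size 1 → block sizes [2, 1, 1]

Assembling the blocks gives a Jordan form
J =
  [-1,  1,  0,  0]
  [ 0, -1,  0,  0]
  [ 0,  0, -1,  0]
  [ 0,  0,  0, -1]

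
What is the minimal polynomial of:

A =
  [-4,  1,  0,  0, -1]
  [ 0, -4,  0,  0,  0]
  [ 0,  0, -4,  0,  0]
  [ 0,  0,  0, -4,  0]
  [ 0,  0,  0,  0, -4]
x^2 + 8*x + 16

The characteristic polynomial is χ_A(x) = (x + 4)^5, so the eigenvalues are known. The minimal polynomial is
  m_A(x) = Π_λ (x − λ)^{k_λ}
where k_λ is the size of the *largest* Jordan block for λ (equivalently, the smallest k with (A − λI)^k v = 0 for every generalised eigenvector v of λ).

  λ = -4: largest Jordan block has size 2, contributing (x + 4)^2

So m_A(x) = (x + 4)^2 = x^2 + 8*x + 16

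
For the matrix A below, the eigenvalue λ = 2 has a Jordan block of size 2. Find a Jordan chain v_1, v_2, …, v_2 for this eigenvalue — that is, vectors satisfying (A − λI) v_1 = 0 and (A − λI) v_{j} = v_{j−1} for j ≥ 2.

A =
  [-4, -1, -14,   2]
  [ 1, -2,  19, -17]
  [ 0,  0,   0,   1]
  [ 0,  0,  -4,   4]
A Jordan chain for λ = 2 of length 2:
v_1 = (-2, -8, 2, 4)ᵀ
v_2 = (3, -2, -1, 0)ᵀ

Let N = A − (2)·I. We want v_2 with N^2 v_2 = 0 but N^1 v_2 ≠ 0; then v_{j-1} := N · v_j for j = 2, …, 2.

Pick v_2 = (3, -2, -1, 0)ᵀ.
Then v_1 = N · v_2 = (-2, -8, 2, 4)ᵀ.

Sanity check: (A − (2)·I) v_1 = (0, 0, 0, 0)ᵀ = 0. ✓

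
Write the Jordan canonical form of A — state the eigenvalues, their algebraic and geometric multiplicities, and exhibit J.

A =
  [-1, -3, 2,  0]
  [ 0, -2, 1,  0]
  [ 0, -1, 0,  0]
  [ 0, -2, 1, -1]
J_3(-1) ⊕ J_1(-1)

The characteristic polynomial is
  det(x·I − A) = x^4 + 4*x^3 + 6*x^2 + 4*x + 1 = (x + 1)^4

Eigenvalues and multiplicities (the geometric multiplicity of λ is n − rank(A − λI), which equals the number of Jordan blocks for λ):
  λ = -1: algebraic multiplicity = 4, geometric multiplicity = 2

Determining the block sizes for each eigenvalue:
  λ = -1: with am = 4 and gm = 2, the partition is not yet determined (e.g. several partitions of 4 into 2 parts exist). Let N = A − (-1)·I. Computing rank(N^1) = 2, rank(N^2) = 1, rank(N^3) = 0; the number of blocks of size ≥ j is rank(N^{j−1}) − rank(N^j), giving [2, 1, 1]. So we have 1 block(s) of size 3, 1 block(s) of size 1 → block sizes [3, 1]

Assembling the blocks gives a Jordan form
J =
  [-1,  1,  0,  0]
  [ 0, -1,  1,  0]
  [ 0,  0, -1,  0]
  [ 0,  0,  0, -1]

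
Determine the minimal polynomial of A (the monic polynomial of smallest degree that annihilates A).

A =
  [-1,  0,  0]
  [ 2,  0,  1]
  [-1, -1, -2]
x^3 + 3*x^2 + 3*x + 1

The characteristic polynomial is χ_A(x) = (x + 1)^3, so the eigenvalues are known. The minimal polynomial is
  m_A(x) = Π_λ (x − λ)^{k_λ}
where k_λ is the size of the *largest* Jordan block for λ (equivalently, the smallest k with (A − λI)^k v = 0 for every generalised eigenvector v of λ).

  λ = -1: largest Jordan block has size 3, contributing (x + 1)^3

So m_A(x) = (x + 1)^3 = x^3 + 3*x^2 + 3*x + 1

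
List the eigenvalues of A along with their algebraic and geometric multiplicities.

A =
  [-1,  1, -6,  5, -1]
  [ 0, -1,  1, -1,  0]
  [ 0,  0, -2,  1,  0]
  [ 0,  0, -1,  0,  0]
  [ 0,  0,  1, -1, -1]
λ = -1: alg = 5, geom = 3

Step 1 — factor the characteristic polynomial to read off the algebraic multiplicities:
  χ_A(x) = (x + 1)^5

Step 2 — compute geometric multiplicities via the rank-nullity identity g(λ) = n − rank(A − λI):
  rank(A − (-1)·I) = 2, so dim ker(A − (-1)·I) = n − 2 = 3

Summary:
  λ = -1: algebraic multiplicity = 5, geometric multiplicity = 3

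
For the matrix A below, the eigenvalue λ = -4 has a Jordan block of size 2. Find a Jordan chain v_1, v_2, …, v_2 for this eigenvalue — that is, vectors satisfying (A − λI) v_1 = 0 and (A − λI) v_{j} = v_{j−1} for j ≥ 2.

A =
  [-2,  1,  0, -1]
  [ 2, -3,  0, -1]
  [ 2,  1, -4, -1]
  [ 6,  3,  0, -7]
A Jordan chain for λ = -4 of length 2:
v_1 = (2, 2, 2, 6)ᵀ
v_2 = (1, 0, 0, 0)ᵀ

Let N = A − (-4)·I. We want v_2 with N^2 v_2 = 0 but N^1 v_2 ≠ 0; then v_{j-1} := N · v_j for j = 2, …, 2.

Pick v_2 = (1, 0, 0, 0)ᵀ.
Then v_1 = N · v_2 = (2, 2, 2, 6)ᵀ.

Sanity check: (A − (-4)·I) v_1 = (0, 0, 0, 0)ᵀ = 0. ✓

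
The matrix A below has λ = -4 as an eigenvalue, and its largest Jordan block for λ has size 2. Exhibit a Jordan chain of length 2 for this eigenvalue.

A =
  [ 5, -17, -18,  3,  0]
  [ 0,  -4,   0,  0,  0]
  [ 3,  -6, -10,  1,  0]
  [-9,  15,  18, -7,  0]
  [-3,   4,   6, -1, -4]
A Jordan chain for λ = -4 of length 2:
v_1 = (9, 0, 3, -9, -3)ᵀ
v_2 = (1, 0, 0, 0, 0)ᵀ

Let N = A − (-4)·I. We want v_2 with N^2 v_2 = 0 but N^1 v_2 ≠ 0; then v_{j-1} := N · v_j for j = 2, …, 2.

Pick v_2 = (1, 0, 0, 0, 0)ᵀ.
Then v_1 = N · v_2 = (9, 0, 3, -9, -3)ᵀ.

Sanity check: (A − (-4)·I) v_1 = (0, 0, 0, 0, 0)ᵀ = 0. ✓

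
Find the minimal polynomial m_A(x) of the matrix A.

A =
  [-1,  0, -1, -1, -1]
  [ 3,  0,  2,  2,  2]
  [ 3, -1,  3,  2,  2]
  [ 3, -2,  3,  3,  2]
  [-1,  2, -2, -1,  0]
x^3 - 3*x^2 + 3*x - 1

The characteristic polynomial is χ_A(x) = (x - 1)^5, so the eigenvalues are known. The minimal polynomial is
  m_A(x) = Π_λ (x − λ)^{k_λ}
where k_λ is the size of the *largest* Jordan block for λ (equivalently, the smallest k with (A − λI)^k v = 0 for every generalised eigenvector v of λ).

  λ = 1: largest Jordan block has size 3, contributing (x − 1)^3

So m_A(x) = (x - 1)^3 = x^3 - 3*x^2 + 3*x - 1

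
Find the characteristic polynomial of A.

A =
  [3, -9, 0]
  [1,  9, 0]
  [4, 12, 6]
x^3 - 18*x^2 + 108*x - 216

Expanding det(x·I − A) (e.g. by cofactor expansion or by noting that A is similar to its Jordan form J, which has the same characteristic polynomial as A) gives
  χ_A(x) = x^3 - 18*x^2 + 108*x - 216
which factors as (x - 6)^3. The eigenvalues (with algebraic multiplicities) are λ = 6 with multiplicity 3.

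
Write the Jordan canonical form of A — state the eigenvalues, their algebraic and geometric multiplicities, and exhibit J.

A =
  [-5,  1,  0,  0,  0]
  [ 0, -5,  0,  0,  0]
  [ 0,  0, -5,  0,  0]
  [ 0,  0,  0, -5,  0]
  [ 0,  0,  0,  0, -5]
J_2(-5) ⊕ J_1(-5) ⊕ J_1(-5) ⊕ J_1(-5)

The characteristic polynomial is
  det(x·I − A) = x^5 + 25*x^4 + 250*x^3 + 1250*x^2 + 3125*x + 3125 = (x + 5)^5

Eigenvalues and multiplicities (the geometric multiplicity of λ is n − rank(A − λI), which equals the number of Jordan blocks for λ):
  λ = -5: algebraic multiplicity = 5, geometric multiplicity = 4

Determining the block sizes for each eigenvalue:
  λ = -5: 4 blocks summing to 5 forces exactly one block of size 2 and the rest size 1 → block sizes [2, 1, 1, 1]

Assembling the blocks gives a Jordan form
J =
  [-5,  1,  0,  0,  0]
  [ 0, -5,  0,  0,  0]
  [ 0,  0, -5,  0,  0]
  [ 0,  0,  0, -5,  0]
  [ 0,  0,  0,  0, -5]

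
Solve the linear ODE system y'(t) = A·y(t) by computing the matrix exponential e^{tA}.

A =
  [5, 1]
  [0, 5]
e^{tA} =
  [exp(5*t), t*exp(5*t)]
  [0, exp(5*t)]

Strategy: write A = P · J · P⁻¹ where J is a Jordan canonical form, so e^{tA} = P · e^{tJ} · P⁻¹, and e^{tJ} can be computed block-by-block.

A has Jordan form
J =
  [5, 1]
  [0, 5]
(up to reordering of blocks).

Per-block formulas:
  For a 2×2 Jordan block J_2(5): exp(t · J_2(5)) = e^(5t)·(I + t·N), where N is the 2×2 nilpotent shift.

After assembling e^{tJ} and conjugating by P, we get:

e^{tA} =
  [exp(5*t), t*exp(5*t)]
  [0, exp(5*t)]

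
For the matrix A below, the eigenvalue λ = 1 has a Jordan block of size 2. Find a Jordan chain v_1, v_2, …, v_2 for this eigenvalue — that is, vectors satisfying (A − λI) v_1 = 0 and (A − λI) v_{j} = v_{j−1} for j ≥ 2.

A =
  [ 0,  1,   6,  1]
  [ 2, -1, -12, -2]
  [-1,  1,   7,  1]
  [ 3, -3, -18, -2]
A Jordan chain for λ = 1 of length 2:
v_1 = (-1, 2, -1, 3)ᵀ
v_2 = (1, 0, 0, 0)ᵀ

Let N = A − (1)·I. We want v_2 with N^2 v_2 = 0 but N^1 v_2 ≠ 0; then v_{j-1} := N · v_j for j = 2, …, 2.

Pick v_2 = (1, 0, 0, 0)ᵀ.
Then v_1 = N · v_2 = (-1, 2, -1, 3)ᵀ.

Sanity check: (A − (1)·I) v_1 = (0, 0, 0, 0)ᵀ = 0. ✓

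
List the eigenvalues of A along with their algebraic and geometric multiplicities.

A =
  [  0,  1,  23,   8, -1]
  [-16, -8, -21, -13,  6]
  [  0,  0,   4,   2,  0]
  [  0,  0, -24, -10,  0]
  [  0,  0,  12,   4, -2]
λ = -4: alg = 3, geom = 1; λ = -2: alg = 2, geom = 2

Step 1 — factor the characteristic polynomial to read off the algebraic multiplicities:
  χ_A(x) = (x + 2)^2*(x + 4)^3

Step 2 — compute geometric multiplicities via the rank-nullity identity g(λ) = n − rank(A − λI):
  rank(A − (-4)·I) = 4, so dim ker(A − (-4)·I) = n − 4 = 1
  rank(A − (-2)·I) = 3, so dim ker(A − (-2)·I) = n − 3 = 2

Summary:
  λ = -4: algebraic multiplicity = 3, geometric multiplicity = 1
  λ = -2: algebraic multiplicity = 2, geometric multiplicity = 2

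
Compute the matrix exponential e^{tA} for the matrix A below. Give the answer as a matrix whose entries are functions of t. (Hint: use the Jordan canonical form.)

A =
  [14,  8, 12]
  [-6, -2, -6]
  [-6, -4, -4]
e^{tA} =
  [6*exp(4*t) - 5*exp(2*t), 4*exp(4*t) - 4*exp(2*t), 6*exp(4*t) - 6*exp(2*t)]
  [-3*exp(4*t) + 3*exp(2*t), -2*exp(4*t) + 3*exp(2*t), -3*exp(4*t) + 3*exp(2*t)]
  [-3*exp(4*t) + 3*exp(2*t), -2*exp(4*t) + 2*exp(2*t), -3*exp(4*t) + 4*exp(2*t)]

Strategy: write A = P · J · P⁻¹ where J is a Jordan canonical form, so e^{tA} = P · e^{tJ} · P⁻¹, and e^{tJ} can be computed block-by-block.

A has Jordan form
J =
  [2, 0, 0]
  [0, 2, 0]
  [0, 0, 4]
(up to reordering of blocks).

Per-block formulas:
  For a 1×1 block at λ = 2: exp(t · [2]) = [e^(2t)].
  For a 1×1 block at λ = 4: exp(t · [4]) = [e^(4t)].

After assembling e^{tJ} and conjugating by P, we get:

e^{tA} =
  [6*exp(4*t) - 5*exp(2*t), 4*exp(4*t) - 4*exp(2*t), 6*exp(4*t) - 6*exp(2*t)]
  [-3*exp(4*t) + 3*exp(2*t), -2*exp(4*t) + 3*exp(2*t), -3*exp(4*t) + 3*exp(2*t)]
  [-3*exp(4*t) + 3*exp(2*t), -2*exp(4*t) + 2*exp(2*t), -3*exp(4*t) + 4*exp(2*t)]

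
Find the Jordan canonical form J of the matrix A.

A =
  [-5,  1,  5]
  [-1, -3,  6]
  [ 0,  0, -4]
J_3(-4)

The characteristic polynomial is
  det(x·I − A) = x^3 + 12*x^2 + 48*x + 64 = (x + 4)^3

Eigenvalues and multiplicities (the geometric multiplicity of λ is n − rank(A − λI), which equals the number of Jordan blocks for λ):
  λ = -4: algebraic multiplicity = 3, geometric multiplicity = 1

Determining the block sizes for each eigenvalue:
  λ = -4: one block (gm = 1), so the single block has size am = 3 → block sizes [3]

Assembling the blocks gives a Jordan form
J =
  [-4,  1,  0]
  [ 0, -4,  1]
  [ 0,  0, -4]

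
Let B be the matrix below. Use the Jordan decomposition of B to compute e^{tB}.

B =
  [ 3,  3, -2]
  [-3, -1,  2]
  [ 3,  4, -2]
e^{tB} =
  [-3*t^2 + 3*t + 1, -t^2 + 3*t, 2*t^2 - 2*t]
  [-3*t, 1 - t, 2*t]
  [-9*t^2/2 + 3*t, -3*t^2/2 + 4*t, 3*t^2 - 2*t + 1]

Strategy: write B = P · J · P⁻¹ where J is a Jordan canonical form, so e^{tB} = P · e^{tJ} · P⁻¹, and e^{tJ} can be computed block-by-block.

B has Jordan form
J =
  [0, 1, 0]
  [0, 0, 1]
  [0, 0, 0]
(up to reordering of blocks).

Per-block formulas:
  For a 3×3 Jordan block J_3(0): exp(t · J_3(0)) = e^(0t)·(I + t·N + (t^2/2)·N^2), where N is the 3×3 nilpotent shift.

After assembling e^{tJ} and conjugating by P, we get:

e^{tB} =
  [-3*t^2 + 3*t + 1, -t^2 + 3*t, 2*t^2 - 2*t]
  [-3*t, 1 - t, 2*t]
  [-9*t^2/2 + 3*t, -3*t^2/2 + 4*t, 3*t^2 - 2*t + 1]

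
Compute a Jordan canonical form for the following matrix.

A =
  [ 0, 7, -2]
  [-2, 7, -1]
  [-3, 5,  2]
J_3(3)

The characteristic polynomial is
  det(x·I − A) = x^3 - 9*x^2 + 27*x - 27 = (x - 3)^3

Eigenvalues and multiplicities (the geometric multiplicity of λ is n − rank(A − λI), which equals the number of Jordan blocks for λ):
  λ = 3: algebraic multiplicity = 3, geometric multiplicity = 1

Determining the block sizes for each eigenvalue:
  λ = 3: one block (gm = 1), so the single block has size am = 3 → block sizes [3]

Assembling the blocks gives a Jordan form
J =
  [3, 1, 0]
  [0, 3, 1]
  [0, 0, 3]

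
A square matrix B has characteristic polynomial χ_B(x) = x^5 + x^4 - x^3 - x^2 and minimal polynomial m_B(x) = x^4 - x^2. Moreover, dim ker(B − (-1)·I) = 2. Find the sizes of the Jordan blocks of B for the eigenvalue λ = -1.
Block sizes for λ = -1: [1, 1]

Step 1 — from the characteristic polynomial, algebraic multiplicity of λ = -1 is 2. From dim ker(B − (-1)·I) = 2, there are exactly 2 Jordan blocks for λ = -1.
Step 2 — from the minimal polynomial, the factor (x + 1) tells us the largest block for λ = -1 has size 1.
Step 3 — with total size 2, 2 blocks, and largest block 1, the block sizes (in nonincreasing order) are [1, 1].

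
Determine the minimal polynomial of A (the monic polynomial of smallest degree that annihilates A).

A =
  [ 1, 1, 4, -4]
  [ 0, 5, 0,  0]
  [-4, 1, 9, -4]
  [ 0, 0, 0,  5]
x^2 - 10*x + 25

The characteristic polynomial is χ_A(x) = (x - 5)^4, so the eigenvalues are known. The minimal polynomial is
  m_A(x) = Π_λ (x − λ)^{k_λ}
where k_λ is the size of the *largest* Jordan block for λ (equivalently, the smallest k with (A − λI)^k v = 0 for every generalised eigenvector v of λ).

  λ = 5: largest Jordan block has size 2, contributing (x − 5)^2

So m_A(x) = (x - 5)^2 = x^2 - 10*x + 25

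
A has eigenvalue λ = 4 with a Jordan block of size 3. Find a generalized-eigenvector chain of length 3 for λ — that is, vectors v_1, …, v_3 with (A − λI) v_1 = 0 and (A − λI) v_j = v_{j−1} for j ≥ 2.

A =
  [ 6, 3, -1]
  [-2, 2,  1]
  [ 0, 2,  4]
A Jordan chain for λ = 4 of length 3:
v_1 = (-2, 0, -4)ᵀ
v_2 = (2, -2, 0)ᵀ
v_3 = (1, 0, 0)ᵀ

Let N = A − (4)·I. We want v_3 with N^3 v_3 = 0 but N^2 v_3 ≠ 0; then v_{j-1} := N · v_j for j = 3, …, 2.

Pick v_3 = (1, 0, 0)ᵀ.
Then v_2 = N · v_3 = (2, -2, 0)ᵀ.
Then v_1 = N · v_2 = (-2, 0, -4)ᵀ.

Sanity check: (A − (4)·I) v_1 = (0, 0, 0)ᵀ = 0. ✓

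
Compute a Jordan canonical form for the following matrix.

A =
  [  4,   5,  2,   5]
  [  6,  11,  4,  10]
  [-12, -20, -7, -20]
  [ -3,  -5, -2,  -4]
J_2(1) ⊕ J_1(1) ⊕ J_1(1)

The characteristic polynomial is
  det(x·I − A) = x^4 - 4*x^3 + 6*x^2 - 4*x + 1 = (x - 1)^4

Eigenvalues and multiplicities (the geometric multiplicity of λ is n − rank(A − λI), which equals the number of Jordan blocks for λ):
  λ = 1: algebraic multiplicity = 4, geometric multiplicity = 3

Determining the block sizes for each eigenvalue:
  λ = 1: 3 blocks summing to 4 forces exactly one block of size 2 and the rest size 1 → block sizes [2, 1, 1]

Assembling the blocks gives a Jordan form
J =
  [1, 1, 0, 0]
  [0, 1, 0, 0]
  [0, 0, 1, 0]
  [0, 0, 0, 1]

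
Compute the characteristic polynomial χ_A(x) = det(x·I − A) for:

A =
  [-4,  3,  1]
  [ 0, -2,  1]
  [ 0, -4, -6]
x^3 + 12*x^2 + 48*x + 64

Expanding det(x·I − A) (e.g. by cofactor expansion or by noting that A is similar to its Jordan form J, which has the same characteristic polynomial as A) gives
  χ_A(x) = x^3 + 12*x^2 + 48*x + 64
which factors as (x + 4)^3. The eigenvalues (with algebraic multiplicities) are λ = -4 with multiplicity 3.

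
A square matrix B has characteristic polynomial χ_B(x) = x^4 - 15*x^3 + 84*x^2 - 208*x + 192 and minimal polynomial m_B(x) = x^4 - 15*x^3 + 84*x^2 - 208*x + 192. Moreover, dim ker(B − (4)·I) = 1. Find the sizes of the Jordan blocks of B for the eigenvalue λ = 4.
Block sizes for λ = 4: [3]

Step 1 — from the characteristic polynomial, algebraic multiplicity of λ = 4 is 3. From dim ker(B − (4)·I) = 1, there are exactly 1 Jordan blocks for λ = 4.
Step 2 — from the minimal polynomial, the factor (x − 4)^3 tells us the largest block for λ = 4 has size 3.
Step 3 — with total size 3, 1 blocks, and largest block 3, the block sizes (in nonincreasing order) are [3].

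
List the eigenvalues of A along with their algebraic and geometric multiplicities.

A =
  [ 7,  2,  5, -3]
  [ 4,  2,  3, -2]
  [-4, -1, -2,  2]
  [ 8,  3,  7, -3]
λ = 1: alg = 4, geom = 2

Step 1 — factor the characteristic polynomial to read off the algebraic multiplicities:
  χ_A(x) = (x - 1)^4

Step 2 — compute geometric multiplicities via the rank-nullity identity g(λ) = n − rank(A − λI):
  rank(A − (1)·I) = 2, so dim ker(A − (1)·I) = n − 2 = 2

Summary:
  λ = 1: algebraic multiplicity = 4, geometric multiplicity = 2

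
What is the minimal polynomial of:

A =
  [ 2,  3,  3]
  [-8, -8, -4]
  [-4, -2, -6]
x^2 + 8*x + 16

The characteristic polynomial is χ_A(x) = (x + 4)^3, so the eigenvalues are known. The minimal polynomial is
  m_A(x) = Π_λ (x − λ)^{k_λ}
where k_λ is the size of the *largest* Jordan block for λ (equivalently, the smallest k with (A − λI)^k v = 0 for every generalised eigenvector v of λ).

  λ = -4: largest Jordan block has size 2, contributing (x + 4)^2

So m_A(x) = (x + 4)^2 = x^2 + 8*x + 16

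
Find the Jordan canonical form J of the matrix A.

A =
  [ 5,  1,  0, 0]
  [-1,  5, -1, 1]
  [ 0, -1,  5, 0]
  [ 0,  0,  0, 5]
J_3(5) ⊕ J_1(5)

The characteristic polynomial is
  det(x·I − A) = x^4 - 20*x^3 + 150*x^2 - 500*x + 625 = (x - 5)^4

Eigenvalues and multiplicities (the geometric multiplicity of λ is n − rank(A − λI), which equals the number of Jordan blocks for λ):
  λ = 5: algebraic multiplicity = 4, geometric multiplicity = 2

Determining the block sizes for each eigenvalue:
  λ = 5: with am = 4 and gm = 2, the partition is not yet determined (e.g. several partitions of 4 into 2 parts exist). Let N = A − (5)·I. Computing rank(N^1) = 2, rank(N^2) = 1, rank(N^3) = 0; the number of blocks of size ≥ j is rank(N^{j−1}) − rank(N^j), giving [2, 1, 1]. So we have 1 block(s) of size 3, 1 block(s) of size 1 → block sizes [3, 1]

Assembling the blocks gives a Jordan form
J =
  [5, 1, 0, 0]
  [0, 5, 1, 0]
  [0, 0, 5, 0]
  [0, 0, 0, 5]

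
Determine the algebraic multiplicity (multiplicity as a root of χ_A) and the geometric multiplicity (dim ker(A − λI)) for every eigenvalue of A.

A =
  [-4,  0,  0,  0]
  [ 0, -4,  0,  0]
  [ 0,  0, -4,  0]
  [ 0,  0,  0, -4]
λ = -4: alg = 4, geom = 4

Step 1 — factor the characteristic polynomial to read off the algebraic multiplicities:
  χ_A(x) = (x + 4)^4

Step 2 — compute geometric multiplicities via the rank-nullity identity g(λ) = n − rank(A − λI):
  rank(A − (-4)·I) = 0, so dim ker(A − (-4)·I) = n − 0 = 4

Summary:
  λ = -4: algebraic multiplicity = 4, geometric multiplicity = 4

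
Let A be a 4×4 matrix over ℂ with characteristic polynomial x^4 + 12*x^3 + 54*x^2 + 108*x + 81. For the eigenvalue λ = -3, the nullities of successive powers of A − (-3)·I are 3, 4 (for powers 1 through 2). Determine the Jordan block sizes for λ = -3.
Block sizes for λ = -3: [2, 1, 1]

From the dimensions of kernels of powers, the number of Jordan blocks of size at least j is d_j − d_{j−1} where d_j = dim ker(N^j) (with d_0 = 0). Computing the differences gives [3, 1].
The number of blocks of size exactly k is (#blocks of size ≥ k) − (#blocks of size ≥ k + 1), so the partition is: 2 block(s) of size 1, 1 block(s) of size 2.
In nonincreasing order the block sizes are [2, 1, 1].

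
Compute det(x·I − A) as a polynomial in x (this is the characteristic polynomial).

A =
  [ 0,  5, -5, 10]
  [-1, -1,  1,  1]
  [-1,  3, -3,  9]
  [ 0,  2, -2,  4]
x^4

Expanding det(x·I − A) (e.g. by cofactor expansion or by noting that A is similar to its Jordan form J, which has the same characteristic polynomial as A) gives
  χ_A(x) = x^4
which factors as x^4. The eigenvalues (with algebraic multiplicities) are λ = 0 with multiplicity 4.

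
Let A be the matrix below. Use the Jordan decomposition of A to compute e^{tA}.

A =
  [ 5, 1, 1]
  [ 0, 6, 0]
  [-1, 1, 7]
e^{tA} =
  [-t*exp(6*t) + exp(6*t), t*exp(6*t), t*exp(6*t)]
  [0, exp(6*t), 0]
  [-t*exp(6*t), t*exp(6*t), t*exp(6*t) + exp(6*t)]

Strategy: write A = P · J · P⁻¹ where J is a Jordan canonical form, so e^{tA} = P · e^{tJ} · P⁻¹, and e^{tJ} can be computed block-by-block.

A has Jordan form
J =
  [6, 1, 0]
  [0, 6, 0]
  [0, 0, 6]
(up to reordering of blocks).

Per-block formulas:
  For a 1×1 block at λ = 6: exp(t · [6]) = [e^(6t)].
  For a 2×2 Jordan block J_2(6): exp(t · J_2(6)) = e^(6t)·(I + t·N), where N is the 2×2 nilpotent shift.

After assembling e^{tJ} and conjugating by P, we get:

e^{tA} =
  [-t*exp(6*t) + exp(6*t), t*exp(6*t), t*exp(6*t)]
  [0, exp(6*t), 0]
  [-t*exp(6*t), t*exp(6*t), t*exp(6*t) + exp(6*t)]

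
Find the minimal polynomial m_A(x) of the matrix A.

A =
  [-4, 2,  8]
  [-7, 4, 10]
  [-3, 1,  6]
x^3 - 6*x^2 + 12*x - 8

The characteristic polynomial is χ_A(x) = (x - 2)^3, so the eigenvalues are known. The minimal polynomial is
  m_A(x) = Π_λ (x − λ)^{k_λ}
where k_λ is the size of the *largest* Jordan block for λ (equivalently, the smallest k with (A − λI)^k v = 0 for every generalised eigenvector v of λ).

  λ = 2: largest Jordan block has size 3, contributing (x − 2)^3

So m_A(x) = (x - 2)^3 = x^3 - 6*x^2 + 12*x - 8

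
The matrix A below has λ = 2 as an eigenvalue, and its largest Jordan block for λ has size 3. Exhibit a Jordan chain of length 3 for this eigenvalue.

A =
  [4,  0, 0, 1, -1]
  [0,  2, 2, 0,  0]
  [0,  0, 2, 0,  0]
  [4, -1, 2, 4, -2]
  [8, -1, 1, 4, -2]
A Jordan chain for λ = 2 of length 3:
v_1 = (1, 0, 0, 0, 2)ᵀ
v_2 = (0, 2, 0, 2, 1)ᵀ
v_3 = (0, 0, 1, 0, 0)ᵀ

Let N = A − (2)·I. We want v_3 with N^3 v_3 = 0 but N^2 v_3 ≠ 0; then v_{j-1} := N · v_j for j = 3, …, 2.

Pick v_3 = (0, 0, 1, 0, 0)ᵀ.
Then v_2 = N · v_3 = (0, 2, 0, 2, 1)ᵀ.
Then v_1 = N · v_2 = (1, 0, 0, 0, 2)ᵀ.

Sanity check: (A − (2)·I) v_1 = (0, 0, 0, 0, 0)ᵀ = 0. ✓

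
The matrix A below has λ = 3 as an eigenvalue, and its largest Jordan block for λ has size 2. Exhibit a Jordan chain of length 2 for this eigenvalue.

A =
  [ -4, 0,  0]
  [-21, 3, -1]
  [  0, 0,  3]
A Jordan chain for λ = 3 of length 2:
v_1 = (0, -1, 0)ᵀ
v_2 = (0, 0, 1)ᵀ

Let N = A − (3)·I. We want v_2 with N^2 v_2 = 0 but N^1 v_2 ≠ 0; then v_{j-1} := N · v_j for j = 2, …, 2.

Pick v_2 = (0, 0, 1)ᵀ.
Then v_1 = N · v_2 = (0, -1, 0)ᵀ.

Sanity check: (A − (3)·I) v_1 = (0, 0, 0)ᵀ = 0. ✓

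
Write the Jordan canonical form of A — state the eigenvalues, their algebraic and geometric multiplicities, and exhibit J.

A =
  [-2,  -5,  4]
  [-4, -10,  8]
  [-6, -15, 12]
J_2(0) ⊕ J_1(0)

The characteristic polynomial is
  det(x·I − A) = x^3

Eigenvalues and multiplicities (the geometric multiplicity of λ is n − rank(A − λI), which equals the number of Jordan blocks for λ):
  λ = 0: algebraic multiplicity = 3, geometric multiplicity = 2

Determining the block sizes for each eigenvalue:
  λ = 0: 2 blocks summing to 3 forces exactly one block of size 2 and the rest size 1 → block sizes [2, 1]

Assembling the blocks gives a Jordan form
J =
  [0, 1, 0]
  [0, 0, 0]
  [0, 0, 0]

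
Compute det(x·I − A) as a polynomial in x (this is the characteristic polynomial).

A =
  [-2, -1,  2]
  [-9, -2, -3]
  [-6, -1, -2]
x^3 + 6*x^2 + 12*x + 8

Expanding det(x·I − A) (e.g. by cofactor expansion or by noting that A is similar to its Jordan form J, which has the same characteristic polynomial as A) gives
  χ_A(x) = x^3 + 6*x^2 + 12*x + 8
which factors as (x + 2)^3. The eigenvalues (with algebraic multiplicities) are λ = -2 with multiplicity 3.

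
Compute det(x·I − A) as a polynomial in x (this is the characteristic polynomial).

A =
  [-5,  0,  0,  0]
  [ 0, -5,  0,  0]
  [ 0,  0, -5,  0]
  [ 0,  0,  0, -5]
x^4 + 20*x^3 + 150*x^2 + 500*x + 625

Expanding det(x·I − A) (e.g. by cofactor expansion or by noting that A is similar to its Jordan form J, which has the same characteristic polynomial as A) gives
  χ_A(x) = x^4 + 20*x^3 + 150*x^2 + 500*x + 625
which factors as (x + 5)^4. The eigenvalues (with algebraic multiplicities) are λ = -5 with multiplicity 4.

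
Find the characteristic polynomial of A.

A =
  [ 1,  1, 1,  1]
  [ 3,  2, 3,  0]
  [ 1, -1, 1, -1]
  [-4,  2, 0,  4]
x^4 - 8*x^3 + 24*x^2 - 32*x + 16

Expanding det(x·I − A) (e.g. by cofactor expansion or by noting that A is similar to its Jordan form J, which has the same characteristic polynomial as A) gives
  χ_A(x) = x^4 - 8*x^3 + 24*x^2 - 32*x + 16
which factors as (x - 2)^4. The eigenvalues (with algebraic multiplicities) are λ = 2 with multiplicity 4.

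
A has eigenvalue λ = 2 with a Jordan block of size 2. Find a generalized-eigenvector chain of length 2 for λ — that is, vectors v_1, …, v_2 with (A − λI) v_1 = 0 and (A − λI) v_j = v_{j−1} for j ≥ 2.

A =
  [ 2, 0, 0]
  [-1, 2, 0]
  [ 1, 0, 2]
A Jordan chain for λ = 2 of length 2:
v_1 = (0, -1, 1)ᵀ
v_2 = (1, 0, 0)ᵀ

Let N = A − (2)·I. We want v_2 with N^2 v_2 = 0 but N^1 v_2 ≠ 0; then v_{j-1} := N · v_j for j = 2, …, 2.

Pick v_2 = (1, 0, 0)ᵀ.
Then v_1 = N · v_2 = (0, -1, 1)ᵀ.

Sanity check: (A − (2)·I) v_1 = (0, 0, 0)ᵀ = 0. ✓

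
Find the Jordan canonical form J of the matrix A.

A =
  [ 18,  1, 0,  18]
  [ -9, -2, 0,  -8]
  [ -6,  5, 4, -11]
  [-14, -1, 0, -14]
J_2(-1) ⊕ J_2(4)

The characteristic polynomial is
  det(x·I − A) = x^4 - 6*x^3 + x^2 + 24*x + 16 = (x - 4)^2*(x + 1)^2

Eigenvalues and multiplicities (the geometric multiplicity of λ is n − rank(A − λI), which equals the number of Jordan blocks for λ):
  λ = -1: algebraic multiplicity = 2, geometric multiplicity = 1
  λ = 4: algebraic multiplicity = 2, geometric multiplicity = 1

Determining the block sizes for each eigenvalue:
  λ = -1: one block (gm = 1), so the single block has size am = 2 → block sizes [2]
  λ = 4: one block (gm = 1), so the single block has size am = 2 → block sizes [2]

Assembling the blocks gives a Jordan form
J =
  [-1,  1, 0, 0]
  [ 0, -1, 0, 0]
  [ 0,  0, 4, 1]
  [ 0,  0, 0, 4]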